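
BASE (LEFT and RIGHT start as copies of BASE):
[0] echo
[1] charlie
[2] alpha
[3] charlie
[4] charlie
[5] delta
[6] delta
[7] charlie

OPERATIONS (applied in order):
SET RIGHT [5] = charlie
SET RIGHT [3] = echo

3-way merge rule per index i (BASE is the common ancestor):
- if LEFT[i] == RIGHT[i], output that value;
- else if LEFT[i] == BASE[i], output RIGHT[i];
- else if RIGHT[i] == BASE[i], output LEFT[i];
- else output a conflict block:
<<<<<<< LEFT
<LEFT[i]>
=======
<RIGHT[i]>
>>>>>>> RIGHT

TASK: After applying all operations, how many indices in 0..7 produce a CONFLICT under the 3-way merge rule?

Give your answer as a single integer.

Answer: 0

Derivation:
Final LEFT:  [echo, charlie, alpha, charlie, charlie, delta, delta, charlie]
Final RIGHT: [echo, charlie, alpha, echo, charlie, charlie, delta, charlie]
i=0: L=echo R=echo -> agree -> echo
i=1: L=charlie R=charlie -> agree -> charlie
i=2: L=alpha R=alpha -> agree -> alpha
i=3: L=charlie=BASE, R=echo -> take RIGHT -> echo
i=4: L=charlie R=charlie -> agree -> charlie
i=5: L=delta=BASE, R=charlie -> take RIGHT -> charlie
i=6: L=delta R=delta -> agree -> delta
i=7: L=charlie R=charlie -> agree -> charlie
Conflict count: 0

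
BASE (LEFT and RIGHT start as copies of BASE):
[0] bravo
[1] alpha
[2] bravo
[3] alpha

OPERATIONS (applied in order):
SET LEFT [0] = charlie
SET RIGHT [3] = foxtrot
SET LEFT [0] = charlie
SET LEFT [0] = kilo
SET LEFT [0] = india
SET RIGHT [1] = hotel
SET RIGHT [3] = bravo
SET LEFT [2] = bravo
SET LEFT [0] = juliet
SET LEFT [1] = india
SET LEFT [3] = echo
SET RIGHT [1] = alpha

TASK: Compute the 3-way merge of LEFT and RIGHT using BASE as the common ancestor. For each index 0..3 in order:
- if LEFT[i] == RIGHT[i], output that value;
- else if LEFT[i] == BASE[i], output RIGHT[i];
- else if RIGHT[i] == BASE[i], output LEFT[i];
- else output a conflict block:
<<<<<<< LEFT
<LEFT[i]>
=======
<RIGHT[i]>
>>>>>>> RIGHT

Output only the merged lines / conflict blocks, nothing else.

Answer: juliet
india
bravo
<<<<<<< LEFT
echo
=======
bravo
>>>>>>> RIGHT

Derivation:
Final LEFT:  [juliet, india, bravo, echo]
Final RIGHT: [bravo, alpha, bravo, bravo]
i=0: L=juliet, R=bravo=BASE -> take LEFT -> juliet
i=1: L=india, R=alpha=BASE -> take LEFT -> india
i=2: L=bravo R=bravo -> agree -> bravo
i=3: BASE=alpha L=echo R=bravo all differ -> CONFLICT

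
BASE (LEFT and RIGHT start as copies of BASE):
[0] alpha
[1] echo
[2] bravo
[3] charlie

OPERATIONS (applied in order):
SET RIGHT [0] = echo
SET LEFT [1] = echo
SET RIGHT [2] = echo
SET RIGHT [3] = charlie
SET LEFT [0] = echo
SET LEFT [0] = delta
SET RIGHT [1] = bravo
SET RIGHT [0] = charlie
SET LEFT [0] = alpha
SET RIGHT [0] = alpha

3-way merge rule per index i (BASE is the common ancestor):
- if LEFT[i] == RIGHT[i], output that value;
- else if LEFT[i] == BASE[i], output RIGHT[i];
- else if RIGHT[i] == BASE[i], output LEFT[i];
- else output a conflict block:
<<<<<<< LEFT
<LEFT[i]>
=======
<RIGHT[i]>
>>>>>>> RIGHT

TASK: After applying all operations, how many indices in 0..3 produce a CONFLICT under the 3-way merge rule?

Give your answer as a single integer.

Answer: 0

Derivation:
Final LEFT:  [alpha, echo, bravo, charlie]
Final RIGHT: [alpha, bravo, echo, charlie]
i=0: L=alpha R=alpha -> agree -> alpha
i=1: L=echo=BASE, R=bravo -> take RIGHT -> bravo
i=2: L=bravo=BASE, R=echo -> take RIGHT -> echo
i=3: L=charlie R=charlie -> agree -> charlie
Conflict count: 0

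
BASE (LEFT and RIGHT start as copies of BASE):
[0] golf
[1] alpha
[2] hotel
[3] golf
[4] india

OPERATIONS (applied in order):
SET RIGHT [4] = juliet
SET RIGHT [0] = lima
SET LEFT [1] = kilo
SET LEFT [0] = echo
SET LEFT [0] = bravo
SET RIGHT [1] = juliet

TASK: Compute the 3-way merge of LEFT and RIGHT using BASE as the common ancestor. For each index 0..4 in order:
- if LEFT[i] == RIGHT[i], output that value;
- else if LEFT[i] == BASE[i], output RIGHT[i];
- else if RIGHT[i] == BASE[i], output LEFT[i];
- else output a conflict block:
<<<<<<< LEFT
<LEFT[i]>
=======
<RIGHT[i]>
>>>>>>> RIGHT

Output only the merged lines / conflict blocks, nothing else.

Final LEFT:  [bravo, kilo, hotel, golf, india]
Final RIGHT: [lima, juliet, hotel, golf, juliet]
i=0: BASE=golf L=bravo R=lima all differ -> CONFLICT
i=1: BASE=alpha L=kilo R=juliet all differ -> CONFLICT
i=2: L=hotel R=hotel -> agree -> hotel
i=3: L=golf R=golf -> agree -> golf
i=4: L=india=BASE, R=juliet -> take RIGHT -> juliet

Answer: <<<<<<< LEFT
bravo
=======
lima
>>>>>>> RIGHT
<<<<<<< LEFT
kilo
=======
juliet
>>>>>>> RIGHT
hotel
golf
juliet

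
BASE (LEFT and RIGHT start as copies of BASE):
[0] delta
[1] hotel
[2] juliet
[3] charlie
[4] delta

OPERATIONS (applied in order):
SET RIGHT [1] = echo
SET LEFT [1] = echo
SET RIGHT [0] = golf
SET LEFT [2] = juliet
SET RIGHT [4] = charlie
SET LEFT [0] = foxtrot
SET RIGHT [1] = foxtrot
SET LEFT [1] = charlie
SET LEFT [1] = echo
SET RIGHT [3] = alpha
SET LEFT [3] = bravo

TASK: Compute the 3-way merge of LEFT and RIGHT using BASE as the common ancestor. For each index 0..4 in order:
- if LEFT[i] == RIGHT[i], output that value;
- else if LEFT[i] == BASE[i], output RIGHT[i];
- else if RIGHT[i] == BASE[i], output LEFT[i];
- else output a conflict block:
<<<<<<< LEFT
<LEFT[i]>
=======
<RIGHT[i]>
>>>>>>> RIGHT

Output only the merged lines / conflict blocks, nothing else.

Final LEFT:  [foxtrot, echo, juliet, bravo, delta]
Final RIGHT: [golf, foxtrot, juliet, alpha, charlie]
i=0: BASE=delta L=foxtrot R=golf all differ -> CONFLICT
i=1: BASE=hotel L=echo R=foxtrot all differ -> CONFLICT
i=2: L=juliet R=juliet -> agree -> juliet
i=3: BASE=charlie L=bravo R=alpha all differ -> CONFLICT
i=4: L=delta=BASE, R=charlie -> take RIGHT -> charlie

Answer: <<<<<<< LEFT
foxtrot
=======
golf
>>>>>>> RIGHT
<<<<<<< LEFT
echo
=======
foxtrot
>>>>>>> RIGHT
juliet
<<<<<<< LEFT
bravo
=======
alpha
>>>>>>> RIGHT
charlie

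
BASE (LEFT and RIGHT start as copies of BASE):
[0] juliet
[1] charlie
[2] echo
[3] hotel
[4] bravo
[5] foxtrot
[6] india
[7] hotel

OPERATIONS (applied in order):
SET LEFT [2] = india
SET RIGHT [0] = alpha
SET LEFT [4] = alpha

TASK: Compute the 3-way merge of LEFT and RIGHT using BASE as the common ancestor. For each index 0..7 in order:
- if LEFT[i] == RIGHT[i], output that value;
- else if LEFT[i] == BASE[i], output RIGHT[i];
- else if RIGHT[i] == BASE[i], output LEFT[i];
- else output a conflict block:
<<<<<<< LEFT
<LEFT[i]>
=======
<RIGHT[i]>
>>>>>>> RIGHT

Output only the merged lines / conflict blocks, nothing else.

Answer: alpha
charlie
india
hotel
alpha
foxtrot
india
hotel

Derivation:
Final LEFT:  [juliet, charlie, india, hotel, alpha, foxtrot, india, hotel]
Final RIGHT: [alpha, charlie, echo, hotel, bravo, foxtrot, india, hotel]
i=0: L=juliet=BASE, R=alpha -> take RIGHT -> alpha
i=1: L=charlie R=charlie -> agree -> charlie
i=2: L=india, R=echo=BASE -> take LEFT -> india
i=3: L=hotel R=hotel -> agree -> hotel
i=4: L=alpha, R=bravo=BASE -> take LEFT -> alpha
i=5: L=foxtrot R=foxtrot -> agree -> foxtrot
i=6: L=india R=india -> agree -> india
i=7: L=hotel R=hotel -> agree -> hotel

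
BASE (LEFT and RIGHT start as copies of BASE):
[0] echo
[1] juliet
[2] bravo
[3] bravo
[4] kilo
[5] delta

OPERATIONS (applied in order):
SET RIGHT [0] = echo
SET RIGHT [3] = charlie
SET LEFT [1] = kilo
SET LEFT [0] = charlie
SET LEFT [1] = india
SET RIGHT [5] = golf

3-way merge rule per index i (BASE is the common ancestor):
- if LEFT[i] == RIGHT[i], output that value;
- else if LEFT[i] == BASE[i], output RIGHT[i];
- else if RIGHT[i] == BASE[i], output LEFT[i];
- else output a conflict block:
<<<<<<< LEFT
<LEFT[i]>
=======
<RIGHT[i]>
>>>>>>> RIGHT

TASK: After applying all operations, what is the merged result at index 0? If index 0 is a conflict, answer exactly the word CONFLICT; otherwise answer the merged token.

Final LEFT:  [charlie, india, bravo, bravo, kilo, delta]
Final RIGHT: [echo, juliet, bravo, charlie, kilo, golf]
i=0: L=charlie, R=echo=BASE -> take LEFT -> charlie
i=1: L=india, R=juliet=BASE -> take LEFT -> india
i=2: L=bravo R=bravo -> agree -> bravo
i=3: L=bravo=BASE, R=charlie -> take RIGHT -> charlie
i=4: L=kilo R=kilo -> agree -> kilo
i=5: L=delta=BASE, R=golf -> take RIGHT -> golf
Index 0 -> charlie

Answer: charlie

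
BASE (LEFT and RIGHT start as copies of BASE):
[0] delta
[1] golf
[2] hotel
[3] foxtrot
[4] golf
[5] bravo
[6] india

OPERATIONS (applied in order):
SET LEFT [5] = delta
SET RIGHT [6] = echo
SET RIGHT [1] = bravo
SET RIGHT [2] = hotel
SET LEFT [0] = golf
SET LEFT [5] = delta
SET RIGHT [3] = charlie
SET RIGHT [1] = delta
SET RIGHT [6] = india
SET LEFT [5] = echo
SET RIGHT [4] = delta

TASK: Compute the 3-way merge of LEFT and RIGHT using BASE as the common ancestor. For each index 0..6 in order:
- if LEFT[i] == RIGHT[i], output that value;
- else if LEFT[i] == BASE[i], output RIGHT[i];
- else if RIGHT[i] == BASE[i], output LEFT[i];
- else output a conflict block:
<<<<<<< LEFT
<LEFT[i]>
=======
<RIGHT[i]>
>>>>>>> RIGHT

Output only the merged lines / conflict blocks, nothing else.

Final LEFT:  [golf, golf, hotel, foxtrot, golf, echo, india]
Final RIGHT: [delta, delta, hotel, charlie, delta, bravo, india]
i=0: L=golf, R=delta=BASE -> take LEFT -> golf
i=1: L=golf=BASE, R=delta -> take RIGHT -> delta
i=2: L=hotel R=hotel -> agree -> hotel
i=3: L=foxtrot=BASE, R=charlie -> take RIGHT -> charlie
i=4: L=golf=BASE, R=delta -> take RIGHT -> delta
i=5: L=echo, R=bravo=BASE -> take LEFT -> echo
i=6: L=india R=india -> agree -> india

Answer: golf
delta
hotel
charlie
delta
echo
india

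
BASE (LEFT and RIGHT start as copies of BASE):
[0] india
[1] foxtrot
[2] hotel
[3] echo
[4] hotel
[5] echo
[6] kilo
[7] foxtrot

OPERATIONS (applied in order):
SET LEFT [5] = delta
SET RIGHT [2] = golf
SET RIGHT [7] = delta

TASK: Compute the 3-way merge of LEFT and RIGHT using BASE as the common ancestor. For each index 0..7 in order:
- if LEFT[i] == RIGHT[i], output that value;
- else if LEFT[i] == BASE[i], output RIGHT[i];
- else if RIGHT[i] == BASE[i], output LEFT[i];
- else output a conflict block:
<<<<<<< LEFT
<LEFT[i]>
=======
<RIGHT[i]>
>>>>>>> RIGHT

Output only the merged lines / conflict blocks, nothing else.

Final LEFT:  [india, foxtrot, hotel, echo, hotel, delta, kilo, foxtrot]
Final RIGHT: [india, foxtrot, golf, echo, hotel, echo, kilo, delta]
i=0: L=india R=india -> agree -> india
i=1: L=foxtrot R=foxtrot -> agree -> foxtrot
i=2: L=hotel=BASE, R=golf -> take RIGHT -> golf
i=3: L=echo R=echo -> agree -> echo
i=4: L=hotel R=hotel -> agree -> hotel
i=5: L=delta, R=echo=BASE -> take LEFT -> delta
i=6: L=kilo R=kilo -> agree -> kilo
i=7: L=foxtrot=BASE, R=delta -> take RIGHT -> delta

Answer: india
foxtrot
golf
echo
hotel
delta
kilo
delta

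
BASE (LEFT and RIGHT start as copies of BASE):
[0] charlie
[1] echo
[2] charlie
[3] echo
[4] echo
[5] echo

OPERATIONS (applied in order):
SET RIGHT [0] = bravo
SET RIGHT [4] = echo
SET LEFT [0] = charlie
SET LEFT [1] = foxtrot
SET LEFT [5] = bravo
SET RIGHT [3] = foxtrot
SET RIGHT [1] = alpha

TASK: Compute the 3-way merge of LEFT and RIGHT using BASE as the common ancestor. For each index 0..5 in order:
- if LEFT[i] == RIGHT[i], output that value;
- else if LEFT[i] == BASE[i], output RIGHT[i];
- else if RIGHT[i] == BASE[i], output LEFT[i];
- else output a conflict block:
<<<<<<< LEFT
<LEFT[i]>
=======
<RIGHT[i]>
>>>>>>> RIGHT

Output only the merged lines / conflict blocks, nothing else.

Answer: bravo
<<<<<<< LEFT
foxtrot
=======
alpha
>>>>>>> RIGHT
charlie
foxtrot
echo
bravo

Derivation:
Final LEFT:  [charlie, foxtrot, charlie, echo, echo, bravo]
Final RIGHT: [bravo, alpha, charlie, foxtrot, echo, echo]
i=0: L=charlie=BASE, R=bravo -> take RIGHT -> bravo
i=1: BASE=echo L=foxtrot R=alpha all differ -> CONFLICT
i=2: L=charlie R=charlie -> agree -> charlie
i=3: L=echo=BASE, R=foxtrot -> take RIGHT -> foxtrot
i=4: L=echo R=echo -> agree -> echo
i=5: L=bravo, R=echo=BASE -> take LEFT -> bravo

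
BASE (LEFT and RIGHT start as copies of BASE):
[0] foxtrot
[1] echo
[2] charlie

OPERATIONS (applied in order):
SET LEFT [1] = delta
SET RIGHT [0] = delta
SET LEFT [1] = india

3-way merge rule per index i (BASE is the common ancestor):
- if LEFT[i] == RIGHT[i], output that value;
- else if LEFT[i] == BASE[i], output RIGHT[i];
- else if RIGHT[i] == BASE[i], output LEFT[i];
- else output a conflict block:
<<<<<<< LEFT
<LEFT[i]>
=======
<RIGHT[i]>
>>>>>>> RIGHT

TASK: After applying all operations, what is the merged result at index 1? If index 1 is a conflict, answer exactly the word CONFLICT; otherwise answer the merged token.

Answer: india

Derivation:
Final LEFT:  [foxtrot, india, charlie]
Final RIGHT: [delta, echo, charlie]
i=0: L=foxtrot=BASE, R=delta -> take RIGHT -> delta
i=1: L=india, R=echo=BASE -> take LEFT -> india
i=2: L=charlie R=charlie -> agree -> charlie
Index 1 -> india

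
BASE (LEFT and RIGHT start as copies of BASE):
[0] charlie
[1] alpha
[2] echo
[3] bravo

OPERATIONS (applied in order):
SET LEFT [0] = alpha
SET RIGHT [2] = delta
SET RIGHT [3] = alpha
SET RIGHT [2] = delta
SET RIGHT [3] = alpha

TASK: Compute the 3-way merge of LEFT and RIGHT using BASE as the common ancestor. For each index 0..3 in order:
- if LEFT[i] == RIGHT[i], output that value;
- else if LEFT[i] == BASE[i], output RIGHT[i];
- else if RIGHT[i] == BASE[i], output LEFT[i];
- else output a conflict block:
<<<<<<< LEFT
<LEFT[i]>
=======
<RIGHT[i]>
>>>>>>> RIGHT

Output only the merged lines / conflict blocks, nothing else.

Answer: alpha
alpha
delta
alpha

Derivation:
Final LEFT:  [alpha, alpha, echo, bravo]
Final RIGHT: [charlie, alpha, delta, alpha]
i=0: L=alpha, R=charlie=BASE -> take LEFT -> alpha
i=1: L=alpha R=alpha -> agree -> alpha
i=2: L=echo=BASE, R=delta -> take RIGHT -> delta
i=3: L=bravo=BASE, R=alpha -> take RIGHT -> alpha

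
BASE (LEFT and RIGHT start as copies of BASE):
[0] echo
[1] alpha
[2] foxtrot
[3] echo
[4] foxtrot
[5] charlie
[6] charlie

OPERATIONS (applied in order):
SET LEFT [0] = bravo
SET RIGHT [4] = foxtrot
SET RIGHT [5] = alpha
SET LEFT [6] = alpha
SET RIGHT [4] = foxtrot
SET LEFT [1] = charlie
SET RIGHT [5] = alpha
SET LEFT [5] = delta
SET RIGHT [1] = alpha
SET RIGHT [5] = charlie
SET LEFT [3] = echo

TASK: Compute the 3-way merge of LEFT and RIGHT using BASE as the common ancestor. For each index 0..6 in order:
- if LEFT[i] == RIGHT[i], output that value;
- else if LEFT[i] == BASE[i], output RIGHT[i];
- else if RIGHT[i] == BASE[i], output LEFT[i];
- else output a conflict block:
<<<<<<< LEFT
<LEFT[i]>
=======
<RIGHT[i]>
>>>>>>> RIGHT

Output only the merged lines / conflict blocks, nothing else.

Final LEFT:  [bravo, charlie, foxtrot, echo, foxtrot, delta, alpha]
Final RIGHT: [echo, alpha, foxtrot, echo, foxtrot, charlie, charlie]
i=0: L=bravo, R=echo=BASE -> take LEFT -> bravo
i=1: L=charlie, R=alpha=BASE -> take LEFT -> charlie
i=2: L=foxtrot R=foxtrot -> agree -> foxtrot
i=3: L=echo R=echo -> agree -> echo
i=4: L=foxtrot R=foxtrot -> agree -> foxtrot
i=5: L=delta, R=charlie=BASE -> take LEFT -> delta
i=6: L=alpha, R=charlie=BASE -> take LEFT -> alpha

Answer: bravo
charlie
foxtrot
echo
foxtrot
delta
alpha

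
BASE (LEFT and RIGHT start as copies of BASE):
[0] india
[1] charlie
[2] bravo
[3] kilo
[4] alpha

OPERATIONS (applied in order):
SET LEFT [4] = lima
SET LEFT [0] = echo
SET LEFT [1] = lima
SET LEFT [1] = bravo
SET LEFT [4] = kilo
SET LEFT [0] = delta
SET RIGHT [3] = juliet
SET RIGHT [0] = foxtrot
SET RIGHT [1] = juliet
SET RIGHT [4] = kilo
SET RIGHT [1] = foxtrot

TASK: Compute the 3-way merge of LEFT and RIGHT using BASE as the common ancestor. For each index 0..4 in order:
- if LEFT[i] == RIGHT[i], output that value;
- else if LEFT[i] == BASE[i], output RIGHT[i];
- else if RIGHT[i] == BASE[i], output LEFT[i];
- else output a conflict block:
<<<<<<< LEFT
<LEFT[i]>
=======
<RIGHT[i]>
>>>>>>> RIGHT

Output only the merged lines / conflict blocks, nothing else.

Final LEFT:  [delta, bravo, bravo, kilo, kilo]
Final RIGHT: [foxtrot, foxtrot, bravo, juliet, kilo]
i=0: BASE=india L=delta R=foxtrot all differ -> CONFLICT
i=1: BASE=charlie L=bravo R=foxtrot all differ -> CONFLICT
i=2: L=bravo R=bravo -> agree -> bravo
i=3: L=kilo=BASE, R=juliet -> take RIGHT -> juliet
i=4: L=kilo R=kilo -> agree -> kilo

Answer: <<<<<<< LEFT
delta
=======
foxtrot
>>>>>>> RIGHT
<<<<<<< LEFT
bravo
=======
foxtrot
>>>>>>> RIGHT
bravo
juliet
kilo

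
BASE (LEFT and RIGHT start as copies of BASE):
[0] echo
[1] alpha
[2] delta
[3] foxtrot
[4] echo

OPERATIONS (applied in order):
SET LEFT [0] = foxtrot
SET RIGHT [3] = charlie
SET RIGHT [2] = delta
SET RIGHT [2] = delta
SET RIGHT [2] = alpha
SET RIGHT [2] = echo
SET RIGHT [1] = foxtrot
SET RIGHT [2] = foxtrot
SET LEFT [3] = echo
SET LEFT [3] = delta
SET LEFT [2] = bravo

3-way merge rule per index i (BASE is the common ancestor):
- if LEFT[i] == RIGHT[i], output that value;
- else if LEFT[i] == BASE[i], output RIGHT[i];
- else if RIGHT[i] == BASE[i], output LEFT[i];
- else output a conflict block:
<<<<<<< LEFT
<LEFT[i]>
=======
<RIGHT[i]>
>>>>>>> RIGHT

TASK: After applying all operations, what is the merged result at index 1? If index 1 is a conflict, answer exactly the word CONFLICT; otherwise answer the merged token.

Final LEFT:  [foxtrot, alpha, bravo, delta, echo]
Final RIGHT: [echo, foxtrot, foxtrot, charlie, echo]
i=0: L=foxtrot, R=echo=BASE -> take LEFT -> foxtrot
i=1: L=alpha=BASE, R=foxtrot -> take RIGHT -> foxtrot
i=2: BASE=delta L=bravo R=foxtrot all differ -> CONFLICT
i=3: BASE=foxtrot L=delta R=charlie all differ -> CONFLICT
i=4: L=echo R=echo -> agree -> echo
Index 1 -> foxtrot

Answer: foxtrot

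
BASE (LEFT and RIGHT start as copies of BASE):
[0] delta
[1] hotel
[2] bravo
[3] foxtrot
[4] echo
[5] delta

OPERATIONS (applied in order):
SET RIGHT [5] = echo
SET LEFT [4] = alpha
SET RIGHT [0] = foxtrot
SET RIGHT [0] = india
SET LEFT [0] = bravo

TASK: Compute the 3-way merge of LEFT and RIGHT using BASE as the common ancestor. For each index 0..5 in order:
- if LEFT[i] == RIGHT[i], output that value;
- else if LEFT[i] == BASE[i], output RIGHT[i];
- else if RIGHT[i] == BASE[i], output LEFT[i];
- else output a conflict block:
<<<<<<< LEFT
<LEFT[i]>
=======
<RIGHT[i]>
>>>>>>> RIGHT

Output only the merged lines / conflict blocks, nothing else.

Final LEFT:  [bravo, hotel, bravo, foxtrot, alpha, delta]
Final RIGHT: [india, hotel, bravo, foxtrot, echo, echo]
i=0: BASE=delta L=bravo R=india all differ -> CONFLICT
i=1: L=hotel R=hotel -> agree -> hotel
i=2: L=bravo R=bravo -> agree -> bravo
i=3: L=foxtrot R=foxtrot -> agree -> foxtrot
i=4: L=alpha, R=echo=BASE -> take LEFT -> alpha
i=5: L=delta=BASE, R=echo -> take RIGHT -> echo

Answer: <<<<<<< LEFT
bravo
=======
india
>>>>>>> RIGHT
hotel
bravo
foxtrot
alpha
echo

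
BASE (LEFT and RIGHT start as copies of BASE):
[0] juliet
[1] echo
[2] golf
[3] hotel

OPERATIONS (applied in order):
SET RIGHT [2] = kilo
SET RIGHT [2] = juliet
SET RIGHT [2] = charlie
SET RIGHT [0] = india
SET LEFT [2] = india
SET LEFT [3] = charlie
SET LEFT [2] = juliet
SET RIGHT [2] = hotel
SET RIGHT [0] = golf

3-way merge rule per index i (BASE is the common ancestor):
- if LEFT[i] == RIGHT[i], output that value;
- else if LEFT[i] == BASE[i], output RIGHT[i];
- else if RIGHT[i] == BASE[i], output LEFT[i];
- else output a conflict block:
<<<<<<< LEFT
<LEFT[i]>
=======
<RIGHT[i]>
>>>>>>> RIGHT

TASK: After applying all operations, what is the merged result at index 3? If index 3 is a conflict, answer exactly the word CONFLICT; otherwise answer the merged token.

Final LEFT:  [juliet, echo, juliet, charlie]
Final RIGHT: [golf, echo, hotel, hotel]
i=0: L=juliet=BASE, R=golf -> take RIGHT -> golf
i=1: L=echo R=echo -> agree -> echo
i=2: BASE=golf L=juliet R=hotel all differ -> CONFLICT
i=3: L=charlie, R=hotel=BASE -> take LEFT -> charlie
Index 3 -> charlie

Answer: charlie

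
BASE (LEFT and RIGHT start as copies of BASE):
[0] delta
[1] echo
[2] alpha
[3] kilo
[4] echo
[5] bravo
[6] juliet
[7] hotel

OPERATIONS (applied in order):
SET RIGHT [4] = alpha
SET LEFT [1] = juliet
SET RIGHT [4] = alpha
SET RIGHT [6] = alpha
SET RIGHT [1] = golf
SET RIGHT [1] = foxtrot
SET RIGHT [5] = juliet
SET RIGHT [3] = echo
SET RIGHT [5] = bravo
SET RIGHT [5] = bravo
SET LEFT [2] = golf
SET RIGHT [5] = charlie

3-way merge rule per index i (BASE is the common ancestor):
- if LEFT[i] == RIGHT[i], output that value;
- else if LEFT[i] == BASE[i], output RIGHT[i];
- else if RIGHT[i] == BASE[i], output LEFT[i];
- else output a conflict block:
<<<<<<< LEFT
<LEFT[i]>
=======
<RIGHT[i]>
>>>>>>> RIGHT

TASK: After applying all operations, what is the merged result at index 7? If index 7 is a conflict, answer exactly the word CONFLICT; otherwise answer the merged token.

Final LEFT:  [delta, juliet, golf, kilo, echo, bravo, juliet, hotel]
Final RIGHT: [delta, foxtrot, alpha, echo, alpha, charlie, alpha, hotel]
i=0: L=delta R=delta -> agree -> delta
i=1: BASE=echo L=juliet R=foxtrot all differ -> CONFLICT
i=2: L=golf, R=alpha=BASE -> take LEFT -> golf
i=3: L=kilo=BASE, R=echo -> take RIGHT -> echo
i=4: L=echo=BASE, R=alpha -> take RIGHT -> alpha
i=5: L=bravo=BASE, R=charlie -> take RIGHT -> charlie
i=6: L=juliet=BASE, R=alpha -> take RIGHT -> alpha
i=7: L=hotel R=hotel -> agree -> hotel
Index 7 -> hotel

Answer: hotel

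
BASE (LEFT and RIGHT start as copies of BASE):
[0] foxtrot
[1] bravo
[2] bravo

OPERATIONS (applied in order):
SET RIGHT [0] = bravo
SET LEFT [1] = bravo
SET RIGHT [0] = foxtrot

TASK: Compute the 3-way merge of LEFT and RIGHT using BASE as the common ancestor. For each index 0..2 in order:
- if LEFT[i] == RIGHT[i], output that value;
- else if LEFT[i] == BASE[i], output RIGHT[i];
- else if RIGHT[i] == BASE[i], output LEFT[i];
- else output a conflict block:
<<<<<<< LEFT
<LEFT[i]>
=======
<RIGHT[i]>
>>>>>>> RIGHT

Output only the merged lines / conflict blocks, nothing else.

Final LEFT:  [foxtrot, bravo, bravo]
Final RIGHT: [foxtrot, bravo, bravo]
i=0: L=foxtrot R=foxtrot -> agree -> foxtrot
i=1: L=bravo R=bravo -> agree -> bravo
i=2: L=bravo R=bravo -> agree -> bravo

Answer: foxtrot
bravo
bravo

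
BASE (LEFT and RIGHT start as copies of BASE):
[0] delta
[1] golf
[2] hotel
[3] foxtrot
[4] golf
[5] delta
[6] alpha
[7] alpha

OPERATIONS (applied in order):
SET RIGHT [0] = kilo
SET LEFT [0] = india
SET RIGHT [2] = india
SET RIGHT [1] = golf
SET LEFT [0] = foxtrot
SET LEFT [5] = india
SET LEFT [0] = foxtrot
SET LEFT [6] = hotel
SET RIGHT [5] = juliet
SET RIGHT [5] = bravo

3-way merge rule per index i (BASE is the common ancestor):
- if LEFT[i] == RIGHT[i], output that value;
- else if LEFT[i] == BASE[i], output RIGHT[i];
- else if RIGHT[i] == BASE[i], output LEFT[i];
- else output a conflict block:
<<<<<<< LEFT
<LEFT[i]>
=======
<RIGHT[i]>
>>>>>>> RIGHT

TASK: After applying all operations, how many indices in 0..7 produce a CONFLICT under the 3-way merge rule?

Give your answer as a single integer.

Final LEFT:  [foxtrot, golf, hotel, foxtrot, golf, india, hotel, alpha]
Final RIGHT: [kilo, golf, india, foxtrot, golf, bravo, alpha, alpha]
i=0: BASE=delta L=foxtrot R=kilo all differ -> CONFLICT
i=1: L=golf R=golf -> agree -> golf
i=2: L=hotel=BASE, R=india -> take RIGHT -> india
i=3: L=foxtrot R=foxtrot -> agree -> foxtrot
i=4: L=golf R=golf -> agree -> golf
i=5: BASE=delta L=india R=bravo all differ -> CONFLICT
i=6: L=hotel, R=alpha=BASE -> take LEFT -> hotel
i=7: L=alpha R=alpha -> agree -> alpha
Conflict count: 2

Answer: 2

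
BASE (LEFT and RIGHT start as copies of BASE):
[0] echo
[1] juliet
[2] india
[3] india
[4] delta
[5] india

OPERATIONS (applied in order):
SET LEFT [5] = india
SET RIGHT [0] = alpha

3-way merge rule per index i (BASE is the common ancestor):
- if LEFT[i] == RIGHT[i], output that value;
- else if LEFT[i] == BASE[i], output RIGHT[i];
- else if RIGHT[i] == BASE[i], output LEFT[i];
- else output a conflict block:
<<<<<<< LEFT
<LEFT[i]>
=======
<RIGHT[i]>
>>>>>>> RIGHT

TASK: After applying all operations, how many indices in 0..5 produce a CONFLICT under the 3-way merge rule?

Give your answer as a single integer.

Answer: 0

Derivation:
Final LEFT:  [echo, juliet, india, india, delta, india]
Final RIGHT: [alpha, juliet, india, india, delta, india]
i=0: L=echo=BASE, R=alpha -> take RIGHT -> alpha
i=1: L=juliet R=juliet -> agree -> juliet
i=2: L=india R=india -> agree -> india
i=3: L=india R=india -> agree -> india
i=4: L=delta R=delta -> agree -> delta
i=5: L=india R=india -> agree -> india
Conflict count: 0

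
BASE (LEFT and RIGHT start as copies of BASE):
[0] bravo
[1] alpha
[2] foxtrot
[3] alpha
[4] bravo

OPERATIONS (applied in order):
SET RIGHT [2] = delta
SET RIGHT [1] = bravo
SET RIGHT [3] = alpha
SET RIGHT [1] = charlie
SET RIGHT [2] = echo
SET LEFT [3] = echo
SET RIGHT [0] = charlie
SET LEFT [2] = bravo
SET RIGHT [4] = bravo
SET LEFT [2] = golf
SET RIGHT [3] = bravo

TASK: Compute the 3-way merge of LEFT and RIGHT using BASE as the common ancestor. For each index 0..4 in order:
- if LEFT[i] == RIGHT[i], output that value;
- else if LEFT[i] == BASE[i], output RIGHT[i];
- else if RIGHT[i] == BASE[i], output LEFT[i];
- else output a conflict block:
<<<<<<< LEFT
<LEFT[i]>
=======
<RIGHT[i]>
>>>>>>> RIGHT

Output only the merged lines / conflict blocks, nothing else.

Final LEFT:  [bravo, alpha, golf, echo, bravo]
Final RIGHT: [charlie, charlie, echo, bravo, bravo]
i=0: L=bravo=BASE, R=charlie -> take RIGHT -> charlie
i=1: L=alpha=BASE, R=charlie -> take RIGHT -> charlie
i=2: BASE=foxtrot L=golf R=echo all differ -> CONFLICT
i=3: BASE=alpha L=echo R=bravo all differ -> CONFLICT
i=4: L=bravo R=bravo -> agree -> bravo

Answer: charlie
charlie
<<<<<<< LEFT
golf
=======
echo
>>>>>>> RIGHT
<<<<<<< LEFT
echo
=======
bravo
>>>>>>> RIGHT
bravo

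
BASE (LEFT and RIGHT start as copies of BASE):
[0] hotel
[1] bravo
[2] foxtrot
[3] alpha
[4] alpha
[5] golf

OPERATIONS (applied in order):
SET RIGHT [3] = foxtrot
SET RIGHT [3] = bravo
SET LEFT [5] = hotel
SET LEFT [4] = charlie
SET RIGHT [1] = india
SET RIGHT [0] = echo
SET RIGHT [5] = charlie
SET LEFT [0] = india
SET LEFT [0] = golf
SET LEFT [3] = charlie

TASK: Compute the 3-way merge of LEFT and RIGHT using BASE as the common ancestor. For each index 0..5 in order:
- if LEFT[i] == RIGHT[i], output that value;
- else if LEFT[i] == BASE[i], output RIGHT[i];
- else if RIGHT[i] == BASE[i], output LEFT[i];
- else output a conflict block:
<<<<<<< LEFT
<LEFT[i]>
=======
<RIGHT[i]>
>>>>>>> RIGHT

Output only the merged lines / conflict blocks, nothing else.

Final LEFT:  [golf, bravo, foxtrot, charlie, charlie, hotel]
Final RIGHT: [echo, india, foxtrot, bravo, alpha, charlie]
i=0: BASE=hotel L=golf R=echo all differ -> CONFLICT
i=1: L=bravo=BASE, R=india -> take RIGHT -> india
i=2: L=foxtrot R=foxtrot -> agree -> foxtrot
i=3: BASE=alpha L=charlie R=bravo all differ -> CONFLICT
i=4: L=charlie, R=alpha=BASE -> take LEFT -> charlie
i=5: BASE=golf L=hotel R=charlie all differ -> CONFLICT

Answer: <<<<<<< LEFT
golf
=======
echo
>>>>>>> RIGHT
india
foxtrot
<<<<<<< LEFT
charlie
=======
bravo
>>>>>>> RIGHT
charlie
<<<<<<< LEFT
hotel
=======
charlie
>>>>>>> RIGHT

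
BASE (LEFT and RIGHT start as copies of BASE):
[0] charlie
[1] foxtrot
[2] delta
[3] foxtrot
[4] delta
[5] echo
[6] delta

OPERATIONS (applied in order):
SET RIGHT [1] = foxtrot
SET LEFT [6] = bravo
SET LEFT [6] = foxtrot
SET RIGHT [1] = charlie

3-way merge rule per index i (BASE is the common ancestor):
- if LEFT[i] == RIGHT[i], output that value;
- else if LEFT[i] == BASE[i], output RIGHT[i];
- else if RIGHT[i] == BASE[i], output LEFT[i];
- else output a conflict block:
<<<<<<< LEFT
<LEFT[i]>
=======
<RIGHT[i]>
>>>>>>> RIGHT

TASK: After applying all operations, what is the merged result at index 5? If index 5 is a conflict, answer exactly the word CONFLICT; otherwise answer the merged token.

Answer: echo

Derivation:
Final LEFT:  [charlie, foxtrot, delta, foxtrot, delta, echo, foxtrot]
Final RIGHT: [charlie, charlie, delta, foxtrot, delta, echo, delta]
i=0: L=charlie R=charlie -> agree -> charlie
i=1: L=foxtrot=BASE, R=charlie -> take RIGHT -> charlie
i=2: L=delta R=delta -> agree -> delta
i=3: L=foxtrot R=foxtrot -> agree -> foxtrot
i=4: L=delta R=delta -> agree -> delta
i=5: L=echo R=echo -> agree -> echo
i=6: L=foxtrot, R=delta=BASE -> take LEFT -> foxtrot
Index 5 -> echo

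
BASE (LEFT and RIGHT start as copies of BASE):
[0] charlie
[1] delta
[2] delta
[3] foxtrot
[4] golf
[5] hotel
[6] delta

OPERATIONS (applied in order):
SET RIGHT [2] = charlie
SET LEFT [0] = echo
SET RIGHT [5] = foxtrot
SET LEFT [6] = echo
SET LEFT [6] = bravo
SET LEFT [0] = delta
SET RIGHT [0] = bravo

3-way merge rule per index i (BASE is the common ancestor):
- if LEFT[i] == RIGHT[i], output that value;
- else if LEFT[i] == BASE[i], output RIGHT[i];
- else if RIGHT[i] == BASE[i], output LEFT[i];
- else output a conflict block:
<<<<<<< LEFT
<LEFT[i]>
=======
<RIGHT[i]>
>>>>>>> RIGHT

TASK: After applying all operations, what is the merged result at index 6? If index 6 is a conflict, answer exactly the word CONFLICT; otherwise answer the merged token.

Answer: bravo

Derivation:
Final LEFT:  [delta, delta, delta, foxtrot, golf, hotel, bravo]
Final RIGHT: [bravo, delta, charlie, foxtrot, golf, foxtrot, delta]
i=0: BASE=charlie L=delta R=bravo all differ -> CONFLICT
i=1: L=delta R=delta -> agree -> delta
i=2: L=delta=BASE, R=charlie -> take RIGHT -> charlie
i=3: L=foxtrot R=foxtrot -> agree -> foxtrot
i=4: L=golf R=golf -> agree -> golf
i=5: L=hotel=BASE, R=foxtrot -> take RIGHT -> foxtrot
i=6: L=bravo, R=delta=BASE -> take LEFT -> bravo
Index 6 -> bravo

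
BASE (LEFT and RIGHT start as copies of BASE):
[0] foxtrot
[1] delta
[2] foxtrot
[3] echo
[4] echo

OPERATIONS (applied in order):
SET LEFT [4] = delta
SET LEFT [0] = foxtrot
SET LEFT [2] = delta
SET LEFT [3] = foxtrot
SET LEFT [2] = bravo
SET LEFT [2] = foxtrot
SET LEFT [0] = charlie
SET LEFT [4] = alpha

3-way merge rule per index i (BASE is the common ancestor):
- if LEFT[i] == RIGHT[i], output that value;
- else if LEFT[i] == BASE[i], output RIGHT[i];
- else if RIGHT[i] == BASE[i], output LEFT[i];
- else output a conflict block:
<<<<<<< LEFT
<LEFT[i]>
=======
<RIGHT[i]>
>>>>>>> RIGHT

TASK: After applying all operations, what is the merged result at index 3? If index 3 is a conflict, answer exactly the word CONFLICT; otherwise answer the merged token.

Final LEFT:  [charlie, delta, foxtrot, foxtrot, alpha]
Final RIGHT: [foxtrot, delta, foxtrot, echo, echo]
i=0: L=charlie, R=foxtrot=BASE -> take LEFT -> charlie
i=1: L=delta R=delta -> agree -> delta
i=2: L=foxtrot R=foxtrot -> agree -> foxtrot
i=3: L=foxtrot, R=echo=BASE -> take LEFT -> foxtrot
i=4: L=alpha, R=echo=BASE -> take LEFT -> alpha
Index 3 -> foxtrot

Answer: foxtrot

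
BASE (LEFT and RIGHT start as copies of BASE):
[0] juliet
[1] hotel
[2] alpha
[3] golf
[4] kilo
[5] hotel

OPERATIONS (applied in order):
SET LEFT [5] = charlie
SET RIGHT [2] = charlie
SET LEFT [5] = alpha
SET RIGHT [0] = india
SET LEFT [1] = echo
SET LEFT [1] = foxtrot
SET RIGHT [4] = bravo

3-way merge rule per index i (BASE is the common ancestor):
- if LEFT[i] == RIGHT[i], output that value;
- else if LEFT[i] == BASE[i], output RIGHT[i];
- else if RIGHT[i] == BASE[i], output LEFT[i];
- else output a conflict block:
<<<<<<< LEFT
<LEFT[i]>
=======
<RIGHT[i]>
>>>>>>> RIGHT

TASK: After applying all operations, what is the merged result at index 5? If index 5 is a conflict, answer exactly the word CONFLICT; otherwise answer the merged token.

Answer: alpha

Derivation:
Final LEFT:  [juliet, foxtrot, alpha, golf, kilo, alpha]
Final RIGHT: [india, hotel, charlie, golf, bravo, hotel]
i=0: L=juliet=BASE, R=india -> take RIGHT -> india
i=1: L=foxtrot, R=hotel=BASE -> take LEFT -> foxtrot
i=2: L=alpha=BASE, R=charlie -> take RIGHT -> charlie
i=3: L=golf R=golf -> agree -> golf
i=4: L=kilo=BASE, R=bravo -> take RIGHT -> bravo
i=5: L=alpha, R=hotel=BASE -> take LEFT -> alpha
Index 5 -> alpha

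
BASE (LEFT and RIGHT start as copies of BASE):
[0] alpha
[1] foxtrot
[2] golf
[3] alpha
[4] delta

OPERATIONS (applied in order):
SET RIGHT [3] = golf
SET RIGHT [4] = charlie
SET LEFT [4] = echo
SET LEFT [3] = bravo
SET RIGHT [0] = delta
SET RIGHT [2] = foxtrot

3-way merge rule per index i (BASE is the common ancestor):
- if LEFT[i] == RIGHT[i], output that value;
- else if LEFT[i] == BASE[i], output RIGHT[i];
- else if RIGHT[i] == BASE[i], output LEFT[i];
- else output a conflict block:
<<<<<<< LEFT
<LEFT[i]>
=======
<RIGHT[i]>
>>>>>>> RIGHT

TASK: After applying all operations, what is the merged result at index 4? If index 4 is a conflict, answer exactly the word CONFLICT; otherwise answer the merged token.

Answer: CONFLICT

Derivation:
Final LEFT:  [alpha, foxtrot, golf, bravo, echo]
Final RIGHT: [delta, foxtrot, foxtrot, golf, charlie]
i=0: L=alpha=BASE, R=delta -> take RIGHT -> delta
i=1: L=foxtrot R=foxtrot -> agree -> foxtrot
i=2: L=golf=BASE, R=foxtrot -> take RIGHT -> foxtrot
i=3: BASE=alpha L=bravo R=golf all differ -> CONFLICT
i=4: BASE=delta L=echo R=charlie all differ -> CONFLICT
Index 4 -> CONFLICT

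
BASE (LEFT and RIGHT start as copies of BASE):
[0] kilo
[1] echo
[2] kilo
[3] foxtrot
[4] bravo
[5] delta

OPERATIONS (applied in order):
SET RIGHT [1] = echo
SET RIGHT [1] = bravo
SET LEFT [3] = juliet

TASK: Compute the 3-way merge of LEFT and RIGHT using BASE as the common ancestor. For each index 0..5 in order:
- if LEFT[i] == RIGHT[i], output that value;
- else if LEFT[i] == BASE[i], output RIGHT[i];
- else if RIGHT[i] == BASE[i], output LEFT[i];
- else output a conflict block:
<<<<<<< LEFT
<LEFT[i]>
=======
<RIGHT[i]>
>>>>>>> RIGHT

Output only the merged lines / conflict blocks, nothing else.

Final LEFT:  [kilo, echo, kilo, juliet, bravo, delta]
Final RIGHT: [kilo, bravo, kilo, foxtrot, bravo, delta]
i=0: L=kilo R=kilo -> agree -> kilo
i=1: L=echo=BASE, R=bravo -> take RIGHT -> bravo
i=2: L=kilo R=kilo -> agree -> kilo
i=3: L=juliet, R=foxtrot=BASE -> take LEFT -> juliet
i=4: L=bravo R=bravo -> agree -> bravo
i=5: L=delta R=delta -> agree -> delta

Answer: kilo
bravo
kilo
juliet
bravo
delta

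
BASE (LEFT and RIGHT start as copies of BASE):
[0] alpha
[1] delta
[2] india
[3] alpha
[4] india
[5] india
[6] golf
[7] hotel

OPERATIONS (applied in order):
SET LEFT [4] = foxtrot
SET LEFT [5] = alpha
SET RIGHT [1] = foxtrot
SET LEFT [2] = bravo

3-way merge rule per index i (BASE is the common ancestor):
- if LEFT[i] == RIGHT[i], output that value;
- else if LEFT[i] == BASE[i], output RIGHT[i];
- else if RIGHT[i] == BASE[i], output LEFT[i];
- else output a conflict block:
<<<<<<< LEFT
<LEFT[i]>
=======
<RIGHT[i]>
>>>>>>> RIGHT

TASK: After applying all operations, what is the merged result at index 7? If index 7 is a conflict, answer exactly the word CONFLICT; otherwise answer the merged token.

Final LEFT:  [alpha, delta, bravo, alpha, foxtrot, alpha, golf, hotel]
Final RIGHT: [alpha, foxtrot, india, alpha, india, india, golf, hotel]
i=0: L=alpha R=alpha -> agree -> alpha
i=1: L=delta=BASE, R=foxtrot -> take RIGHT -> foxtrot
i=2: L=bravo, R=india=BASE -> take LEFT -> bravo
i=3: L=alpha R=alpha -> agree -> alpha
i=4: L=foxtrot, R=india=BASE -> take LEFT -> foxtrot
i=5: L=alpha, R=india=BASE -> take LEFT -> alpha
i=6: L=golf R=golf -> agree -> golf
i=7: L=hotel R=hotel -> agree -> hotel
Index 7 -> hotel

Answer: hotel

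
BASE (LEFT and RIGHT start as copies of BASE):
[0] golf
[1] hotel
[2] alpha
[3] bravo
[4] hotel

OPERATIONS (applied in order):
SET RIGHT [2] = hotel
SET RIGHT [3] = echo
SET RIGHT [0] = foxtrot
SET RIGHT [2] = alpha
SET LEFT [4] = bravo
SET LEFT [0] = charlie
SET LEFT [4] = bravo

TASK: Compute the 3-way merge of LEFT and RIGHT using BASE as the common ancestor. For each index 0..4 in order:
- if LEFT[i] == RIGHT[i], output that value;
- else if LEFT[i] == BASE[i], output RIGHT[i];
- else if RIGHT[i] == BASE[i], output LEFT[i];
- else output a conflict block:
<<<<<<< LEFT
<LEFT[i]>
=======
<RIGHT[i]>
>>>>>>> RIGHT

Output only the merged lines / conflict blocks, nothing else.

Answer: <<<<<<< LEFT
charlie
=======
foxtrot
>>>>>>> RIGHT
hotel
alpha
echo
bravo

Derivation:
Final LEFT:  [charlie, hotel, alpha, bravo, bravo]
Final RIGHT: [foxtrot, hotel, alpha, echo, hotel]
i=0: BASE=golf L=charlie R=foxtrot all differ -> CONFLICT
i=1: L=hotel R=hotel -> agree -> hotel
i=2: L=alpha R=alpha -> agree -> alpha
i=3: L=bravo=BASE, R=echo -> take RIGHT -> echo
i=4: L=bravo, R=hotel=BASE -> take LEFT -> bravo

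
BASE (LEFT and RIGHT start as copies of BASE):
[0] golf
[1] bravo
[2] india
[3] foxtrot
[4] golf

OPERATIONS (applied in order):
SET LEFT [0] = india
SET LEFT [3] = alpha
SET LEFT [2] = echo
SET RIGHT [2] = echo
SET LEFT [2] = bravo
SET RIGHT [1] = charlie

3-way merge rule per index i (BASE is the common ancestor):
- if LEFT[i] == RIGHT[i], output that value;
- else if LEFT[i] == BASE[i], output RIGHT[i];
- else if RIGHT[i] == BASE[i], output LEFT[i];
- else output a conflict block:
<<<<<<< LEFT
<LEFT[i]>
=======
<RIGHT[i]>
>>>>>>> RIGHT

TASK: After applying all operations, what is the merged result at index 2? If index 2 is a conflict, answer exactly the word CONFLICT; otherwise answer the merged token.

Answer: CONFLICT

Derivation:
Final LEFT:  [india, bravo, bravo, alpha, golf]
Final RIGHT: [golf, charlie, echo, foxtrot, golf]
i=0: L=india, R=golf=BASE -> take LEFT -> india
i=1: L=bravo=BASE, R=charlie -> take RIGHT -> charlie
i=2: BASE=india L=bravo R=echo all differ -> CONFLICT
i=3: L=alpha, R=foxtrot=BASE -> take LEFT -> alpha
i=4: L=golf R=golf -> agree -> golf
Index 2 -> CONFLICT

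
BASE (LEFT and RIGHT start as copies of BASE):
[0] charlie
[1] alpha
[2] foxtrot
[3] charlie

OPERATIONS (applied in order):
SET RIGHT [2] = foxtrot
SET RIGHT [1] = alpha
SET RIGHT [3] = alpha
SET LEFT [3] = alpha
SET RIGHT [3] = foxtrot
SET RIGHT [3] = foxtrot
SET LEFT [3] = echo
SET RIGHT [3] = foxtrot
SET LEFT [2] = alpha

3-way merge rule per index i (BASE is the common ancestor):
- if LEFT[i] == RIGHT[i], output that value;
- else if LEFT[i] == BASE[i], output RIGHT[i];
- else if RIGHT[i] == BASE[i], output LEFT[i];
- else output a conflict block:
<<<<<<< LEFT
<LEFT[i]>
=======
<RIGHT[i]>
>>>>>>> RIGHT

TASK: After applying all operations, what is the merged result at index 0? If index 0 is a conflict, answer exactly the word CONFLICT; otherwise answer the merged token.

Answer: charlie

Derivation:
Final LEFT:  [charlie, alpha, alpha, echo]
Final RIGHT: [charlie, alpha, foxtrot, foxtrot]
i=0: L=charlie R=charlie -> agree -> charlie
i=1: L=alpha R=alpha -> agree -> alpha
i=2: L=alpha, R=foxtrot=BASE -> take LEFT -> alpha
i=3: BASE=charlie L=echo R=foxtrot all differ -> CONFLICT
Index 0 -> charlie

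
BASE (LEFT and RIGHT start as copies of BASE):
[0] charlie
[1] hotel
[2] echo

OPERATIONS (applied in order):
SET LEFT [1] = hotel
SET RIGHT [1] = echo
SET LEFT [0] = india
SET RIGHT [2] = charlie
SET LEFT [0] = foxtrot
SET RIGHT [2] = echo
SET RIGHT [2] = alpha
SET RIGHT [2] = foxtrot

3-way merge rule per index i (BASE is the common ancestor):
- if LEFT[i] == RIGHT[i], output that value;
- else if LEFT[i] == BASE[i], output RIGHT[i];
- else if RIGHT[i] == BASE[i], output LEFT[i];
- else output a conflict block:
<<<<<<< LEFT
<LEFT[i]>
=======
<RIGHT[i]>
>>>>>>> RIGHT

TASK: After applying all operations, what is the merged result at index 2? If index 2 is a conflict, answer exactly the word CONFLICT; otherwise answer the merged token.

Answer: foxtrot

Derivation:
Final LEFT:  [foxtrot, hotel, echo]
Final RIGHT: [charlie, echo, foxtrot]
i=0: L=foxtrot, R=charlie=BASE -> take LEFT -> foxtrot
i=1: L=hotel=BASE, R=echo -> take RIGHT -> echo
i=2: L=echo=BASE, R=foxtrot -> take RIGHT -> foxtrot
Index 2 -> foxtrot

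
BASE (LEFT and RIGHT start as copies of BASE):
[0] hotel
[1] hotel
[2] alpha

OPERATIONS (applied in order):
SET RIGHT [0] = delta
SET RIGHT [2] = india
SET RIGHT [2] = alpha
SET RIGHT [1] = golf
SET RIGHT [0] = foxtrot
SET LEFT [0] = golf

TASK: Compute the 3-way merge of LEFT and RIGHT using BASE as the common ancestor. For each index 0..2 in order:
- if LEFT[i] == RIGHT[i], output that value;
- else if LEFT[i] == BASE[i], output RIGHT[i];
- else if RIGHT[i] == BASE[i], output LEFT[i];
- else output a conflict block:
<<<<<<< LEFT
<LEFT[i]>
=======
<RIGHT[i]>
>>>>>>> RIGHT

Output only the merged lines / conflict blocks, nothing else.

Final LEFT:  [golf, hotel, alpha]
Final RIGHT: [foxtrot, golf, alpha]
i=0: BASE=hotel L=golf R=foxtrot all differ -> CONFLICT
i=1: L=hotel=BASE, R=golf -> take RIGHT -> golf
i=2: L=alpha R=alpha -> agree -> alpha

Answer: <<<<<<< LEFT
golf
=======
foxtrot
>>>>>>> RIGHT
golf
alpha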